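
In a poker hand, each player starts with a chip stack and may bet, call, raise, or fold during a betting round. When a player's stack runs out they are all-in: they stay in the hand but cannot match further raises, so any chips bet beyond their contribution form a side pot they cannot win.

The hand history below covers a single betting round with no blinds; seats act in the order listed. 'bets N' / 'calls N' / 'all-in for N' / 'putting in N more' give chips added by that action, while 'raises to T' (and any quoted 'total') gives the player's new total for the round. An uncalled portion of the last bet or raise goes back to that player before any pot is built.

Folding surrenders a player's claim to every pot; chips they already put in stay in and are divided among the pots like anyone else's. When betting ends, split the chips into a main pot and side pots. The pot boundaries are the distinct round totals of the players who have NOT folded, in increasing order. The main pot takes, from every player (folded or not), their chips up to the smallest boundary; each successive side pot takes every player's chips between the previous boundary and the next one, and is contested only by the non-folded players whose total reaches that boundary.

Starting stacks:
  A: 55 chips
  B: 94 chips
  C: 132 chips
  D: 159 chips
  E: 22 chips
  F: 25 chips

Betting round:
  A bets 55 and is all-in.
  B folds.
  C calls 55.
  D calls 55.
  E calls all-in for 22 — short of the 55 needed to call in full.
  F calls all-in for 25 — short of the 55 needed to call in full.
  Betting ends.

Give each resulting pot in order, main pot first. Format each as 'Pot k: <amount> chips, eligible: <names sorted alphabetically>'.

Contributions: A=55, C=55, D=55, E=22, F=25
Folded: B
Pot levels (distinct totals of non-folded players): 22, 25, 55
Layer 1-22: 22 each from A, C, D, E, F = 22*5 = 110 chips; eligible A, C, D, E, F
Layer 23-25: 3 each from A, C, D, F = 3*4 = 12 chips; eligible A, C, D, F
Layer 26-55: 30 each from A, C, D = 30*3 = 90 chips; eligible A, C, D

Pot 1: 110 chips, eligible: A, C, D, E, F
Pot 2: 12 chips, eligible: A, C, D, F
Pot 3: 90 chips, eligible: A, C, D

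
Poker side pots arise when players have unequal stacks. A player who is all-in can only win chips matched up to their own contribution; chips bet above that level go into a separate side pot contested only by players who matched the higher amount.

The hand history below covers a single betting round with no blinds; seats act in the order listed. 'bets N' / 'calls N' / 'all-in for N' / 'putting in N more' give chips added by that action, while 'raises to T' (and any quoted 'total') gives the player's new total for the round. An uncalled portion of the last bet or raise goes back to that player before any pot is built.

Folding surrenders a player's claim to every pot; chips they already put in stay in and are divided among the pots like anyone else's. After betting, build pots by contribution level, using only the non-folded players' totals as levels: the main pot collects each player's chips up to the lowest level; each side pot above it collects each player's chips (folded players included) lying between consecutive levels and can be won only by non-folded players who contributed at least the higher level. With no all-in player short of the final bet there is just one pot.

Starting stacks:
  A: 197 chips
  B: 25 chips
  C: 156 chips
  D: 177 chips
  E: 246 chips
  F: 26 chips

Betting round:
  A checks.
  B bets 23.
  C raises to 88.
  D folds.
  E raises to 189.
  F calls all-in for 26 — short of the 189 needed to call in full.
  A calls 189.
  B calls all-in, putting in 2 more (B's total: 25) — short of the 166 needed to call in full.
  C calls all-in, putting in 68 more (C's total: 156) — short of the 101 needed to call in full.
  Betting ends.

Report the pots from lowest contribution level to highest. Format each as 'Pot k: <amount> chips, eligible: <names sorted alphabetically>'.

Contributions: A=189, B=25, C=156, E=189, F=26
Folded: D
Pot levels (distinct totals of non-folded players): 25, 26, 156, 189
Layer 1-25: 25 each from A, B, C, E, F = 25*5 = 125 chips; eligible A, B, C, E, F
Layer 26-26: 1 each from A, C, E, F = 1*4 = 4 chips; eligible A, C, E, F
Layer 27-156: 130 each from A, C, E = 130*3 = 390 chips; eligible A, C, E
Layer 157-189: 33 each from A, E = 33*2 = 66 chips; eligible A, E

Pot 1: 125 chips, eligible: A, B, C, E, F
Pot 2: 4 chips, eligible: A, C, E, F
Pot 3: 390 chips, eligible: A, C, E
Pot 4: 66 chips, eligible: A, E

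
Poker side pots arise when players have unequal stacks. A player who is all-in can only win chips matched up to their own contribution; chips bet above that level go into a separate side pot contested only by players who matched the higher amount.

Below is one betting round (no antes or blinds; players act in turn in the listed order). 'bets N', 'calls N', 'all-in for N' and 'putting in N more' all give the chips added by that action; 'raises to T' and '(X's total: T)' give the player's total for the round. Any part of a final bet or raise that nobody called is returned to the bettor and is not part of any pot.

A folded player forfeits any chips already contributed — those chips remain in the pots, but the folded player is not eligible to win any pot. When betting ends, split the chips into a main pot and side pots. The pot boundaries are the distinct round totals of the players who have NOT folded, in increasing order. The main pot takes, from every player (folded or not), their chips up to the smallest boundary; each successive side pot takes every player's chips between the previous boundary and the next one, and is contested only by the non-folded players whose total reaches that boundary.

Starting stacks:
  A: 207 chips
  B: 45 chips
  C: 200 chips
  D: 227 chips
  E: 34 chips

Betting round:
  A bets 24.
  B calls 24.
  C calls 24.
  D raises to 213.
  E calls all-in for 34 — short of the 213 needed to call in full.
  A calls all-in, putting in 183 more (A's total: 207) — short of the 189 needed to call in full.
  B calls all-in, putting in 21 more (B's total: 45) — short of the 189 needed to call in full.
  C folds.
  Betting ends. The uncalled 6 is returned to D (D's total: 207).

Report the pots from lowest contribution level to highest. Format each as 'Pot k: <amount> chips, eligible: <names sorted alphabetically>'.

Pot 1: 160 chips, eligible: A, B, D, E
Pot 2: 33 chips, eligible: A, B, D
Pot 3: 324 chips, eligible: A, D

Derivation:
Contributions (after 6 returned to D): A=207, B=45, C=24, D=207, E=34
Folded: C
Pot levels (distinct totals of non-folded players): 34, 45, 207
Layer 1-34: A 34 + B 34 + C 24 + D 34 + E 34 = 160 chips; eligible A, B, D, E
Layer 35-45: 11 each from A, B, D = 11*3 = 33 chips; eligible A, B, D
Layer 46-207: 162 each from A, D = 162*2 = 324 chips; eligible A, D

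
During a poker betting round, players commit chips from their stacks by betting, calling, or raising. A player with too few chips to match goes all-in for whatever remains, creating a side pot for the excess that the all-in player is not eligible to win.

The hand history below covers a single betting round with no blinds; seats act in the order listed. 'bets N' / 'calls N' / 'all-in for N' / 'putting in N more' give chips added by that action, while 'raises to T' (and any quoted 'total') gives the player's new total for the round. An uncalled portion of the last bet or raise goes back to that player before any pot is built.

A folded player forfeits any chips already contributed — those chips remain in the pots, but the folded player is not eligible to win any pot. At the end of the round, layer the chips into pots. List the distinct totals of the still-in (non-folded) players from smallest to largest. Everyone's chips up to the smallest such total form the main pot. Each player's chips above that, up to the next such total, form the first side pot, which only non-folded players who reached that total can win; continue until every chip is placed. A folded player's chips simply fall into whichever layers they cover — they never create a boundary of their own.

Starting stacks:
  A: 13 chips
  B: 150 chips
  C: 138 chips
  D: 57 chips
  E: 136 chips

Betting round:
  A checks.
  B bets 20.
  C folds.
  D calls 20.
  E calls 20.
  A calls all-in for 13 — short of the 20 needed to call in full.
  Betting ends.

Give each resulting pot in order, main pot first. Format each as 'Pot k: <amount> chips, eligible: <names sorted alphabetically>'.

Pot 1: 52 chips, eligible: A, B, D, E
Pot 2: 21 chips, eligible: B, D, E

Derivation:
Contributions: A=13, B=20, D=20, E=20
Folded: C
Pot levels (distinct totals of non-folded players): 13, 20
Layer 1-13: 13 each from A, B, D, E = 13*4 = 52 chips; eligible A, B, D, E
Layer 14-20: 7 each from B, D, E = 7*3 = 21 chips; eligible B, D, E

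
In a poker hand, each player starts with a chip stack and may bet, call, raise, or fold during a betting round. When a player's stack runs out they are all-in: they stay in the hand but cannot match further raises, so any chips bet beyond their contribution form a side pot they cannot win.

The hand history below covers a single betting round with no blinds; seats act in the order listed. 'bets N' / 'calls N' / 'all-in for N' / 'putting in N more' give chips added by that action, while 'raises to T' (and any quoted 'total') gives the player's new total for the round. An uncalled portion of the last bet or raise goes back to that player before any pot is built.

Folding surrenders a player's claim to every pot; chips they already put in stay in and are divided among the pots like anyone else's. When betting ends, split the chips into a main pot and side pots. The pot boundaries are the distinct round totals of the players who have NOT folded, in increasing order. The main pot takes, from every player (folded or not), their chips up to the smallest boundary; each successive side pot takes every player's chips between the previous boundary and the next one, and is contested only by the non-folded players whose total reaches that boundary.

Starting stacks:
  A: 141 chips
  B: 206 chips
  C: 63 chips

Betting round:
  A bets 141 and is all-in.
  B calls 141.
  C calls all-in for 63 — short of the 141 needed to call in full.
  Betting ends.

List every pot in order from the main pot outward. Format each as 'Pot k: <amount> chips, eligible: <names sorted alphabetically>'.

Pot 1: 189 chips, eligible: A, B, C
Pot 2: 156 chips, eligible: A, B

Derivation:
Contributions: A=141, B=141, C=63
Pot levels (distinct totals of non-folded players): 63, 141
Layer 1-63: 63 each from A, B, C = 63*3 = 189 chips; eligible A, B, C
Layer 64-141: 78 each from A, B = 78*2 = 156 chips; eligible A, B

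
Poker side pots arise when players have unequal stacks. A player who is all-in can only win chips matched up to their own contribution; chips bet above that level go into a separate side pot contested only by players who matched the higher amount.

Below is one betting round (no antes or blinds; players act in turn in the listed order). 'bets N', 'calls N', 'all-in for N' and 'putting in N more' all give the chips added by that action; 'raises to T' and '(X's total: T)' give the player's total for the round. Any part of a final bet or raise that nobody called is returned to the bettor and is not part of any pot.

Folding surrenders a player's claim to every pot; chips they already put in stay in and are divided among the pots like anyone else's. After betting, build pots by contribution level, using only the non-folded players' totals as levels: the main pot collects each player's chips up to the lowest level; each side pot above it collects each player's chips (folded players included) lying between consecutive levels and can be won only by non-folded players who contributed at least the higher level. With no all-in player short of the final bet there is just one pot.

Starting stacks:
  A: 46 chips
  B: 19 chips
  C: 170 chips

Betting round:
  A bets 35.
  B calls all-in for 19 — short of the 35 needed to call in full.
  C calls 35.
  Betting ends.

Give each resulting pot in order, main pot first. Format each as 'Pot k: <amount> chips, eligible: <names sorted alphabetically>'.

Pot 1: 57 chips, eligible: A, B, C
Pot 2: 32 chips, eligible: A, C

Derivation:
Contributions: A=35, B=19, C=35
Pot levels (distinct totals of non-folded players): 19, 35
Layer 1-19: 19 each from A, B, C = 19*3 = 57 chips; eligible A, B, C
Layer 20-35: 16 each from A, C = 16*2 = 32 chips; eligible A, C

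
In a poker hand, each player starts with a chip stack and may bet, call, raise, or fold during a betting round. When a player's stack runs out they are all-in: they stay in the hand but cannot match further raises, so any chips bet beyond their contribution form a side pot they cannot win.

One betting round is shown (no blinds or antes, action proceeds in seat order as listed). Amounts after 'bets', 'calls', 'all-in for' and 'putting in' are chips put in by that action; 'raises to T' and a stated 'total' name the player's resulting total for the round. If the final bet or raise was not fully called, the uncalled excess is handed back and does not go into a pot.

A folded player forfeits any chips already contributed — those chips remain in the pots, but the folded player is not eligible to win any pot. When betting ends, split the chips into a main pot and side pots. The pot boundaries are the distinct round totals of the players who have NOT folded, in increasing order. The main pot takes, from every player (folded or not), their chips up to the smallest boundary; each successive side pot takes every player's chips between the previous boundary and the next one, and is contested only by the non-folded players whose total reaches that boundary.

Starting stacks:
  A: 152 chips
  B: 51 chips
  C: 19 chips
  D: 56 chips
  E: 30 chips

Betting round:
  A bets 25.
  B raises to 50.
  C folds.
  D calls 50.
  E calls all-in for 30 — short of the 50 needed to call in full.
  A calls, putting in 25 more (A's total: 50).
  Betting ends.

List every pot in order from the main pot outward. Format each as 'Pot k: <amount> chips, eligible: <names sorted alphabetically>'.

Contributions: A=50, B=50, D=50, E=30
Folded: C
Pot levels (distinct totals of non-folded players): 30, 50
Layer 1-30: 30 each from A, B, D, E = 30*4 = 120 chips; eligible A, B, D, E
Layer 31-50: 20 each from A, B, D = 20*3 = 60 chips; eligible A, B, D

Pot 1: 120 chips, eligible: A, B, D, E
Pot 2: 60 chips, eligible: A, B, D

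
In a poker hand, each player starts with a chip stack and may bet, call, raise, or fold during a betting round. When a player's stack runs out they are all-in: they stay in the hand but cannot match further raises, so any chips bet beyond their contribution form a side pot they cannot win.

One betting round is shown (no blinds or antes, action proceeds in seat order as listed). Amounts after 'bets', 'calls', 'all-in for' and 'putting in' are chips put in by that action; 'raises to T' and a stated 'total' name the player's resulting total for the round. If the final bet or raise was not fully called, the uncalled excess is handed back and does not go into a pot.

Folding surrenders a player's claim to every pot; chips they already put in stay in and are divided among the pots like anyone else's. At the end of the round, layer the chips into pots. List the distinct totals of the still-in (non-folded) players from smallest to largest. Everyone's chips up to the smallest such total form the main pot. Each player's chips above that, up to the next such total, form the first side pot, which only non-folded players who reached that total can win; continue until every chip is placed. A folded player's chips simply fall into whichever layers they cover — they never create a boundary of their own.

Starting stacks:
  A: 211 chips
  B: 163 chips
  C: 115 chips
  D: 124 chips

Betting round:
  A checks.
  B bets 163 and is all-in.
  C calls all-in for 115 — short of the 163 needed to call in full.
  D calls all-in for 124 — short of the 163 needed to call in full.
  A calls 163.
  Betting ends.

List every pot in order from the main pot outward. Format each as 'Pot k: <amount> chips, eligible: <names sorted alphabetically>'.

Contributions: A=163, B=163, C=115, D=124
Pot levels (distinct totals of non-folded players): 115, 124, 163
Layer 1-115: 115 each from A, B, C, D = 115*4 = 460 chips; eligible A, B, C, D
Layer 116-124: 9 each from A, B, D = 9*3 = 27 chips; eligible A, B, D
Layer 125-163: 39 each from A, B = 39*2 = 78 chips; eligible A, B

Pot 1: 460 chips, eligible: A, B, C, D
Pot 2: 27 chips, eligible: A, B, D
Pot 3: 78 chips, eligible: A, B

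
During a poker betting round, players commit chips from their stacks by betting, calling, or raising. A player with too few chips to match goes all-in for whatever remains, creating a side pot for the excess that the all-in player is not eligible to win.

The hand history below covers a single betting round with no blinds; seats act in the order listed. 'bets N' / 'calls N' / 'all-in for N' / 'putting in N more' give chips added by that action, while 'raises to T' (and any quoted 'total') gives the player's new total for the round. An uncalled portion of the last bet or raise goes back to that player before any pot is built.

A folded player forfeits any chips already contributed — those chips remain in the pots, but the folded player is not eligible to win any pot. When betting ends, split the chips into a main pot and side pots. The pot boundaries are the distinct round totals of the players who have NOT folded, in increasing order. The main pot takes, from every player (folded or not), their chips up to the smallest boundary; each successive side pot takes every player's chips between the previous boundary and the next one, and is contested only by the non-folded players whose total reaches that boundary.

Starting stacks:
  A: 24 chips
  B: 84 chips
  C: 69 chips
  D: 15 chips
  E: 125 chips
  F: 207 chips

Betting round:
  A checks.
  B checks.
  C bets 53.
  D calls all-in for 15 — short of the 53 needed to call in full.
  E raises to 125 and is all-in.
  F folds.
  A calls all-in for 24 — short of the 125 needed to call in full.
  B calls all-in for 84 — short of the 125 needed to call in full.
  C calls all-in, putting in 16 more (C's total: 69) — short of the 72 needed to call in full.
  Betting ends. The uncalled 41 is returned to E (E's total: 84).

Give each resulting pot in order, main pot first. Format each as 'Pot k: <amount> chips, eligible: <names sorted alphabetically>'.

Contributions (after 41 returned to E): A=24, B=84, C=69, D=15, E=84
Folded: F
Pot levels (distinct totals of non-folded players): 15, 24, 69, 84
Layer 1-15: 15 each from A, B, C, D, E = 15*5 = 75 chips; eligible A, B, C, D, E
Layer 16-24: 9 each from A, B, C, E = 9*4 = 36 chips; eligible A, B, C, E
Layer 25-69: 45 each from B, C, E = 45*3 = 135 chips; eligible B, C, E
Layer 70-84: 15 each from B, E = 15*2 = 30 chips; eligible B, E

Pot 1: 75 chips, eligible: A, B, C, D, E
Pot 2: 36 chips, eligible: A, B, C, E
Pot 3: 135 chips, eligible: B, C, E
Pot 4: 30 chips, eligible: B, E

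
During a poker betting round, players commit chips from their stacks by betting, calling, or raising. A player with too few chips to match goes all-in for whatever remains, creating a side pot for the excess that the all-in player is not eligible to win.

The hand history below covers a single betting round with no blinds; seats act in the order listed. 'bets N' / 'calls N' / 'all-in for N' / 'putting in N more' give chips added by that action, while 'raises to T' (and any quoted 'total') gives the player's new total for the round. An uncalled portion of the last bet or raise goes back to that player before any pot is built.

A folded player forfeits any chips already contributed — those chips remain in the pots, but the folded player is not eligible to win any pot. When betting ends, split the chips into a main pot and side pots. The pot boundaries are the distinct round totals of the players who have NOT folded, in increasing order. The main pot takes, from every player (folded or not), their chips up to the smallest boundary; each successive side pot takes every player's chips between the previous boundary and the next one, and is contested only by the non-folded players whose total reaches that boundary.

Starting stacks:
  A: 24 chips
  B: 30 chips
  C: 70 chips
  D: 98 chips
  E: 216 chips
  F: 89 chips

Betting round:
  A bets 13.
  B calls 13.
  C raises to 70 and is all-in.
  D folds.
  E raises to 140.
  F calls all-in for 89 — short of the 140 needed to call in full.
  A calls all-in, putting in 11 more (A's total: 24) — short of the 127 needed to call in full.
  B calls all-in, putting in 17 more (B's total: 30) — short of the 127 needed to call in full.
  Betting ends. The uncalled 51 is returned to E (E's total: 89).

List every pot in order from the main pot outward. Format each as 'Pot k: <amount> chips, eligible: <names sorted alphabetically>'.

Contributions (after 51 returned to E): A=24, B=30, C=70, E=89, F=89
Folded: D
Pot levels (distinct totals of non-folded players): 24, 30, 70, 89
Layer 1-24: 24 each from A, B, C, E, F = 24*5 = 120 chips; eligible A, B, C, E, F
Layer 25-30: 6 each from B, C, E, F = 6*4 = 24 chips; eligible B, C, E, F
Layer 31-70: 40 each from C, E, F = 40*3 = 120 chips; eligible C, E, F
Layer 71-89: 19 each from E, F = 19*2 = 38 chips; eligible E, F

Pot 1: 120 chips, eligible: A, B, C, E, F
Pot 2: 24 chips, eligible: B, C, E, F
Pot 3: 120 chips, eligible: C, E, F
Pot 4: 38 chips, eligible: E, F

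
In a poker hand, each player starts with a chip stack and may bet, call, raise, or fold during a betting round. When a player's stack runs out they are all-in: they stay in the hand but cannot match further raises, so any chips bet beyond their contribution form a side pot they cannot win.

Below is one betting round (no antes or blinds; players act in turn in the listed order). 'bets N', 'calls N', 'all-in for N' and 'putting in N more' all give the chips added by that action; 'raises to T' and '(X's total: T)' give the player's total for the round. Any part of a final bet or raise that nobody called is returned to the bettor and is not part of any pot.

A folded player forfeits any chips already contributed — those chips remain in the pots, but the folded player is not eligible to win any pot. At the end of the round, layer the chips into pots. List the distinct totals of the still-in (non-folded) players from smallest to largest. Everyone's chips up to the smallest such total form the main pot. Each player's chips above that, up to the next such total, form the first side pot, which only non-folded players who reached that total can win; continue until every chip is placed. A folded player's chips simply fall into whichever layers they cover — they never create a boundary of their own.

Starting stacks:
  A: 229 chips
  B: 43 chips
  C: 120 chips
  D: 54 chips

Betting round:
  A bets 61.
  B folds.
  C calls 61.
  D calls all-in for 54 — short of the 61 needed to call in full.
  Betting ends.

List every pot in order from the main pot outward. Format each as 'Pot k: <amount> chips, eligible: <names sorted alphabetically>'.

Pot 1: 162 chips, eligible: A, C, D
Pot 2: 14 chips, eligible: A, C

Derivation:
Contributions: A=61, C=61, D=54
Folded: B
Pot levels (distinct totals of non-folded players): 54, 61
Layer 1-54: 54 each from A, C, D = 54*3 = 162 chips; eligible A, C, D
Layer 55-61: 7 each from A, C = 7*2 = 14 chips; eligible A, C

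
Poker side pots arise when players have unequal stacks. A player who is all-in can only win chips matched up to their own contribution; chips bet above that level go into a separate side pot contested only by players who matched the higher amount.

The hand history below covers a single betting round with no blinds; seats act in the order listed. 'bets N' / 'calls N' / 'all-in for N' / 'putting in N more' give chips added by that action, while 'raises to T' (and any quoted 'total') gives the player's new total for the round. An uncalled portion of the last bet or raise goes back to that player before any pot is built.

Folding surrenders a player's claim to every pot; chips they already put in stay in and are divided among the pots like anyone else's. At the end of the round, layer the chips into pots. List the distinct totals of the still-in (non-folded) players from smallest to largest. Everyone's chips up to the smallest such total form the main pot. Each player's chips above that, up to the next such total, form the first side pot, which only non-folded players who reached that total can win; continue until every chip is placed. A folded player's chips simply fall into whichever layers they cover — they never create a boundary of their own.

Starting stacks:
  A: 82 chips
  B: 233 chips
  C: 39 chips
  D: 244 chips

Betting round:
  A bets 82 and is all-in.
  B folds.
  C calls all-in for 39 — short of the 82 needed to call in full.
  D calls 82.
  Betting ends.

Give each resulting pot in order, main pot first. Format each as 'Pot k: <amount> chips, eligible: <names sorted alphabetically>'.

Contributions: A=82, C=39, D=82
Folded: B
Pot levels (distinct totals of non-folded players): 39, 82
Layer 1-39: 39 each from A, C, D = 39*3 = 117 chips; eligible A, C, D
Layer 40-82: 43 each from A, D = 43*2 = 86 chips; eligible A, D

Pot 1: 117 chips, eligible: A, C, D
Pot 2: 86 chips, eligible: A, D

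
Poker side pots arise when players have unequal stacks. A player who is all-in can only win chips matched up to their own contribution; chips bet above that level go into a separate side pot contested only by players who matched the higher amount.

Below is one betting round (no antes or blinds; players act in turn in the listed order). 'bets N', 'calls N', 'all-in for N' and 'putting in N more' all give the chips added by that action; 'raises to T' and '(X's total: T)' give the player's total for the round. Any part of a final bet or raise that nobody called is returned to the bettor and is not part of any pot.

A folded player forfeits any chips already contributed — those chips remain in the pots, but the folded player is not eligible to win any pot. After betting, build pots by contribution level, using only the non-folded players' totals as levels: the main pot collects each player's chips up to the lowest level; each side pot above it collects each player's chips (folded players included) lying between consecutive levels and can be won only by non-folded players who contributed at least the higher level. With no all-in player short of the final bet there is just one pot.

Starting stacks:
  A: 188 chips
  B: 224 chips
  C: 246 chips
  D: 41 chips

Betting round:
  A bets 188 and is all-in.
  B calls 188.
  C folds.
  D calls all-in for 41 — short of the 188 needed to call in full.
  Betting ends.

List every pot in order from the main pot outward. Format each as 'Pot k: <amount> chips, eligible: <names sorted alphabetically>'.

Pot 1: 123 chips, eligible: A, B, D
Pot 2: 294 chips, eligible: A, B

Derivation:
Contributions: A=188, B=188, D=41
Folded: C
Pot levels (distinct totals of non-folded players): 41, 188
Layer 1-41: 41 each from A, B, D = 41*3 = 123 chips; eligible A, B, D
Layer 42-188: 147 each from A, B = 147*2 = 294 chips; eligible A, B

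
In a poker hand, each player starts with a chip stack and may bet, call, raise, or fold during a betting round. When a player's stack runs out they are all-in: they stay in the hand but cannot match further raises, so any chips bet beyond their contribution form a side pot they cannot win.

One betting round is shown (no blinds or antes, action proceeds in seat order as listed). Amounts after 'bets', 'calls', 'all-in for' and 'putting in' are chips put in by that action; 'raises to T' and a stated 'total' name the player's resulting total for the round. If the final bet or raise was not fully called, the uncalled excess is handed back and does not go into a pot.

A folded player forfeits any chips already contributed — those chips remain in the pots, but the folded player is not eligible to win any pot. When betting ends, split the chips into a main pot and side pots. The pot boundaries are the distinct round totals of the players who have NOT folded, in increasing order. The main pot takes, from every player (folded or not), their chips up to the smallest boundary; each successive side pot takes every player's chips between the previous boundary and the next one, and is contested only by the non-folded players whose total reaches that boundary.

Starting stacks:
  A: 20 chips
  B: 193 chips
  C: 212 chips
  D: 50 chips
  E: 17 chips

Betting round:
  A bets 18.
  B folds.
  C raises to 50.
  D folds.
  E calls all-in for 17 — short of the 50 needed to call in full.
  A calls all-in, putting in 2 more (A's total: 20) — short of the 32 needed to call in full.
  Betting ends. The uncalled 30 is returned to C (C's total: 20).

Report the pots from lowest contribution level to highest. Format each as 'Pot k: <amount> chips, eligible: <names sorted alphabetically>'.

Pot 1: 51 chips, eligible: A, C, E
Pot 2: 6 chips, eligible: A, C

Derivation:
Contributions (after 30 returned to C): A=20, C=20, E=17
Folded: B, D
Pot levels (distinct totals of non-folded players): 17, 20
Layer 1-17: 17 each from A, C, E = 17*3 = 51 chips; eligible A, C, E
Layer 18-20: 3 each from A, C = 3*2 = 6 chips; eligible A, C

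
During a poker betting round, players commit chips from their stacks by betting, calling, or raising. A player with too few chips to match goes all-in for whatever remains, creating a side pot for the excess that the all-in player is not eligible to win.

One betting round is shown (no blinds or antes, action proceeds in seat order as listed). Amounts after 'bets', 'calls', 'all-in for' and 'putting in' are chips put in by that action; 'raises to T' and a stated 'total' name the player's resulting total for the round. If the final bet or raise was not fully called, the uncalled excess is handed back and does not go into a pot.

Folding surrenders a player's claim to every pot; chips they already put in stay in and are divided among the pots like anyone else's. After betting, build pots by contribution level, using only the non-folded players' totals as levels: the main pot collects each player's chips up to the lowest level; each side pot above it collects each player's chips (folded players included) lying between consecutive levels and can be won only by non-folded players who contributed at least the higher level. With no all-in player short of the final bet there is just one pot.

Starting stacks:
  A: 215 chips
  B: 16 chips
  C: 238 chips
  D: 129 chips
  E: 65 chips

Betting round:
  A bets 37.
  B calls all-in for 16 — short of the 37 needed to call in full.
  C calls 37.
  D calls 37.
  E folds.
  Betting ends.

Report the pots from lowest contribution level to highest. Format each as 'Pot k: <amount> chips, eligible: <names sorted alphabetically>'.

Contributions: A=37, B=16, C=37, D=37
Folded: E
Pot levels (distinct totals of non-folded players): 16, 37
Layer 1-16: 16 each from A, B, C, D = 16*4 = 64 chips; eligible A, B, C, D
Layer 17-37: 21 each from A, C, D = 21*3 = 63 chips; eligible A, C, D

Pot 1: 64 chips, eligible: A, B, C, D
Pot 2: 63 chips, eligible: A, C, D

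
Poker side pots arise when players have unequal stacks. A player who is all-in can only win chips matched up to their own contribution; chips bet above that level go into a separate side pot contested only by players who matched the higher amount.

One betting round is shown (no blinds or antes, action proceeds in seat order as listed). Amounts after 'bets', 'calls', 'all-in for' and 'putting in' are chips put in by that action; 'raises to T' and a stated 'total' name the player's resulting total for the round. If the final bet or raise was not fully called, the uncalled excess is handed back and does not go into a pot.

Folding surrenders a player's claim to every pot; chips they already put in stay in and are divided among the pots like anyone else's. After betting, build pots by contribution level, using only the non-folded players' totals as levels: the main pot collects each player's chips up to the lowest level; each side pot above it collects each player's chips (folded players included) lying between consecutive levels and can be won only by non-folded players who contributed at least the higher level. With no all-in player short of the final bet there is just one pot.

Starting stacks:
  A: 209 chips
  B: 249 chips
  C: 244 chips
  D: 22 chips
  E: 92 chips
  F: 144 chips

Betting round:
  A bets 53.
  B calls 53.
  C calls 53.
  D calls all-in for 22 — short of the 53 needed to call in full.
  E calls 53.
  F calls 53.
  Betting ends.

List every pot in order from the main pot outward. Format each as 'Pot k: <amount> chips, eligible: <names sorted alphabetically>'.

Pot 1: 132 chips, eligible: A, B, C, D, E, F
Pot 2: 155 chips, eligible: A, B, C, E, F

Derivation:
Contributions: A=53, B=53, C=53, D=22, E=53, F=53
Pot levels (distinct totals of non-folded players): 22, 53
Layer 1-22: 22 each from A, B, C, D, E, F = 22*6 = 132 chips; eligible A, B, C, D, E, F
Layer 23-53: 31 each from A, B, C, E, F = 31*5 = 155 chips; eligible A, B, C, E, F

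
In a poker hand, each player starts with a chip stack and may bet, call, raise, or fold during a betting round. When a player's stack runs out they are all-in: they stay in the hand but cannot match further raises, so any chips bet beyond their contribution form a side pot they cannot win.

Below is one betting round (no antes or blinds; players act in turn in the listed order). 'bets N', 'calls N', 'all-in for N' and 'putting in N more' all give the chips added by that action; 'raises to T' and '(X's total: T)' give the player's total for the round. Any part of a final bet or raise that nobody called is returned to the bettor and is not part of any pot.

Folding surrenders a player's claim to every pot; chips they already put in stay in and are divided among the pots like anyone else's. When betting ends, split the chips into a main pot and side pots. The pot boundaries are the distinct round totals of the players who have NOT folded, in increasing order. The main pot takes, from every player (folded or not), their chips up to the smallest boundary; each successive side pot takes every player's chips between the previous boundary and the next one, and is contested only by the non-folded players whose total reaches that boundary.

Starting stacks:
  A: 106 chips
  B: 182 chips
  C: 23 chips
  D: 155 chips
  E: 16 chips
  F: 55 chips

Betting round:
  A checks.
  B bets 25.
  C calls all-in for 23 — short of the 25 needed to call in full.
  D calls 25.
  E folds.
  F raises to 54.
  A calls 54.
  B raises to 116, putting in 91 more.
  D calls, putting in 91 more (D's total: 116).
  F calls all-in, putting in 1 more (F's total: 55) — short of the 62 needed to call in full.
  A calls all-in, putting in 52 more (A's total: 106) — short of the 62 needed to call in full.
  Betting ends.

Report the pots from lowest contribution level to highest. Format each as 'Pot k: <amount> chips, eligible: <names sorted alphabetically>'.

Pot 1: 115 chips, eligible: A, B, C, D, F
Pot 2: 128 chips, eligible: A, B, D, F
Pot 3: 153 chips, eligible: A, B, D
Pot 4: 20 chips, eligible: B, D

Derivation:
Contributions: A=106, B=116, C=23, D=116, F=55
Folded: E
Pot levels (distinct totals of non-folded players): 23, 55, 106, 116
Layer 1-23: 23 each from A, B, C, D, F = 23*5 = 115 chips; eligible A, B, C, D, F
Layer 24-55: 32 each from A, B, D, F = 32*4 = 128 chips; eligible A, B, D, F
Layer 56-106: 51 each from A, B, D = 51*3 = 153 chips; eligible A, B, D
Layer 107-116: 10 each from B, D = 10*2 = 20 chips; eligible B, D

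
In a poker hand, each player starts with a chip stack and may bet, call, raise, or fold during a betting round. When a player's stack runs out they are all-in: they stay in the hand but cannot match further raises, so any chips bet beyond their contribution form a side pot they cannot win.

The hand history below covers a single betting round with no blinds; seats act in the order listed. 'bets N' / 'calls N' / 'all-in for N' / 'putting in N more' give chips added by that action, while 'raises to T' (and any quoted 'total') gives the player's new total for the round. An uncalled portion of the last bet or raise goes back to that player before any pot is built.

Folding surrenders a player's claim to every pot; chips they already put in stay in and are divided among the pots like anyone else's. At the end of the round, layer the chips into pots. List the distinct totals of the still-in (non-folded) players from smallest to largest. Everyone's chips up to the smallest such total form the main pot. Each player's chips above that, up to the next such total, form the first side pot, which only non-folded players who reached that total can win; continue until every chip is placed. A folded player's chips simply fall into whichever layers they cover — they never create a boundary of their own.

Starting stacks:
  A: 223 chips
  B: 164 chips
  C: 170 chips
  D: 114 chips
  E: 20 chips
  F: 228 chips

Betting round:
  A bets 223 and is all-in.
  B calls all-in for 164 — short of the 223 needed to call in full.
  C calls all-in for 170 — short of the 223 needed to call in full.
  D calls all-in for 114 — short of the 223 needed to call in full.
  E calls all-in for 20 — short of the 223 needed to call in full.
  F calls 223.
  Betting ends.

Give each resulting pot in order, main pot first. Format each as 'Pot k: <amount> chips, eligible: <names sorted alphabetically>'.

Pot 1: 120 chips, eligible: A, B, C, D, E, F
Pot 2: 470 chips, eligible: A, B, C, D, F
Pot 3: 200 chips, eligible: A, B, C, F
Pot 4: 18 chips, eligible: A, C, F
Pot 5: 106 chips, eligible: A, F

Derivation:
Contributions: A=223, B=164, C=170, D=114, E=20, F=223
Pot levels (distinct totals of non-folded players): 20, 114, 164, 170, 223
Layer 1-20: 20 each from A, B, C, D, E, F = 20*6 = 120 chips; eligible A, B, C, D, E, F
Layer 21-114: 94 each from A, B, C, D, F = 94*5 = 470 chips; eligible A, B, C, D, F
Layer 115-164: 50 each from A, B, C, F = 50*4 = 200 chips; eligible A, B, C, F
Layer 165-170: 6 each from A, C, F = 6*3 = 18 chips; eligible A, C, F
Layer 171-223: 53 each from A, F = 53*2 = 106 chips; eligible A, F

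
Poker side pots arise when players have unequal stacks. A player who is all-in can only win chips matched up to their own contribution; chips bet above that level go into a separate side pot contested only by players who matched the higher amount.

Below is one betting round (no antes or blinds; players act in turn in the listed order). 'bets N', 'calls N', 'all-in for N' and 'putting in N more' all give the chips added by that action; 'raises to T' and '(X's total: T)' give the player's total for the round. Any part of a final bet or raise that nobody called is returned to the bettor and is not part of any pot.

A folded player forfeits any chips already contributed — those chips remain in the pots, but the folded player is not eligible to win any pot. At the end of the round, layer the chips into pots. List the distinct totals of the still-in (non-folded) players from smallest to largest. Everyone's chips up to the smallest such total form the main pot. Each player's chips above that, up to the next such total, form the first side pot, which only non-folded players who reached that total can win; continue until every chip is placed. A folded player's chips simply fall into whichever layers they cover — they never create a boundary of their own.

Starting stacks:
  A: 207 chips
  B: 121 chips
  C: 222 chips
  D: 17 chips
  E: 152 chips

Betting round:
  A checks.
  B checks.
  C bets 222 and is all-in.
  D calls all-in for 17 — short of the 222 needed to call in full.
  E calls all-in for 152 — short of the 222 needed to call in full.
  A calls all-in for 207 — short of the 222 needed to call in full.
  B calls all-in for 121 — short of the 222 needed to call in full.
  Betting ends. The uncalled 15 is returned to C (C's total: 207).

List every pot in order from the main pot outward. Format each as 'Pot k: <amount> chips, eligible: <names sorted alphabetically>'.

Contributions (after 15 returned to C): A=207, B=121, C=207, D=17, E=152
Pot levels (distinct totals of non-folded players): 17, 121, 152, 207
Layer 1-17: 17 each from A, B, C, D, E = 17*5 = 85 chips; eligible A, B, C, D, E
Layer 18-121: 104 each from A, B, C, E = 104*4 = 416 chips; eligible A, B, C, E
Layer 122-152: 31 each from A, C, E = 31*3 = 93 chips; eligible A, C, E
Layer 153-207: 55 each from A, C = 55*2 = 110 chips; eligible A, C

Pot 1: 85 chips, eligible: A, B, C, D, E
Pot 2: 416 chips, eligible: A, B, C, E
Pot 3: 93 chips, eligible: A, C, E
Pot 4: 110 chips, eligible: A, C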